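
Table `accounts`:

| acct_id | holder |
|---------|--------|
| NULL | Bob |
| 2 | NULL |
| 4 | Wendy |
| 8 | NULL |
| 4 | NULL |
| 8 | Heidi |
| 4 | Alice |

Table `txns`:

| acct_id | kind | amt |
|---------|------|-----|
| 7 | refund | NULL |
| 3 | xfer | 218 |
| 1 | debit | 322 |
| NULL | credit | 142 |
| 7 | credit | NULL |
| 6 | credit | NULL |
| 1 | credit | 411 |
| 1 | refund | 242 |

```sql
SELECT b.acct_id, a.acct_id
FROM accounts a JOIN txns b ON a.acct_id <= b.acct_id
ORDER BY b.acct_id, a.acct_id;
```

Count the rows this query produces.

13

INNER JOIN keeps only pairs where the ON condition holds.
Matching on a.acct_id <= b.acct_id. A NULL in a compared column never satisfies the condition.
- a (acct_id=NULL) has no partner → excluded.
- a (acct_id=2) pairs with 4 row(s) of b.
- a (acct_id=4) pairs with 3 row(s) of b.
- a (acct_id=8) has no partner → excluded.
- a (acct_id=4) pairs with 3 row(s) of b.
- a (acct_id=8) has no partner → excluded.
- a (acct_id=4) pairs with 3 row(s) of b.
Total: 13 rows.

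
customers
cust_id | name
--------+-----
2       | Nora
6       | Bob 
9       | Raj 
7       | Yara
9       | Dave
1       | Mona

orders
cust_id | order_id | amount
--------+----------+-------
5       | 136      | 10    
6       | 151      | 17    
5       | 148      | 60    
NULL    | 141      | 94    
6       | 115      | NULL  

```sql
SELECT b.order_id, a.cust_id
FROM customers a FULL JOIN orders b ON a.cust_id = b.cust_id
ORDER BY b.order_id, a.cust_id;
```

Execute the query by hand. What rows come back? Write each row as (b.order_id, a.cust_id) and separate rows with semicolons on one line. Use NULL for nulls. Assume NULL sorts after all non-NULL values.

(115, 6); (136, NULL); (141, NULL); (148, NULL); (151, 6); (NULL, 1); (NULL, 2); (NULL, 7); (NULL, 9); (NULL, 9)

FULL OUTER JOIN keeps every row from both sides; unmatched rows get NULL for the other side's columns.
Matching on a.cust_id = b.cust_id. A NULL in a compared column never satisfies the condition.
Matched pairs: 2; unmatched a rows kept: 5; unmatched b rows kept: 3.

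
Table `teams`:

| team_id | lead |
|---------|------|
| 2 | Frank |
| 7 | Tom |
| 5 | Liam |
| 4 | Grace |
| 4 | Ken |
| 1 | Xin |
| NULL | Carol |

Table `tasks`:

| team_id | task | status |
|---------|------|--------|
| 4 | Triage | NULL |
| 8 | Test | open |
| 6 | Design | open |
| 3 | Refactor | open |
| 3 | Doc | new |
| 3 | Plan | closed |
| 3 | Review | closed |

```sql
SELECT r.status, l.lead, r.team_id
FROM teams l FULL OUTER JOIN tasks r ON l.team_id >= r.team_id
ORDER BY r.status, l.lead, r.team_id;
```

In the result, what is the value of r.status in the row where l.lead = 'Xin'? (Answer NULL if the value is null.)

NULL

FULL OUTER JOIN keeps every row from both sides; unmatched rows get NULL for the other side's columns.
Matching on l.team_id >= r.team_id. A NULL in a compared column never satisfies the condition.
Matched pairs: 21; unmatched l rows kept: 3; unmatched r rows kept: 1.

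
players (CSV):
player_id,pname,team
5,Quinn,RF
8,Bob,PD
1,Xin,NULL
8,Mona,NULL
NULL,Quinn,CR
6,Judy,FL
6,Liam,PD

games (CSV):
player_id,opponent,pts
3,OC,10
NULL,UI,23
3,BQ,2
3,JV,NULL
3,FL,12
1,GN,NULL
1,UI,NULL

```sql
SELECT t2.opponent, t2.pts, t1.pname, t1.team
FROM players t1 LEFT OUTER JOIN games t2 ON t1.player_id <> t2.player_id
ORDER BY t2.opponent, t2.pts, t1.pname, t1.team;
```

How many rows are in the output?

LEFT JOIN keeps every row from `players`; unmatched rows get NULL for `games`'s columns.
Matching on t1.player_id <> t2.player_id. A NULL in a compared column never satisfies the condition.
- t1 (player_id=5) pairs with 6 row(s) of t2.
- t1 (player_id=8) pairs with 6 row(s) of t2.
- t1 (player_id=1) pairs with 4 row(s) of t2.
- t1 (player_id=8) pairs with 6 row(s) of t2.
- t1 (player_id=NULL) has no partner → padded with NULL.
- t1 (player_id=6) pairs with 6 row(s) of t2.
- t1 (player_id=6) pairs with 6 row(s) of t2.
Total: 34 matched + 1 padded = 35 rows.

35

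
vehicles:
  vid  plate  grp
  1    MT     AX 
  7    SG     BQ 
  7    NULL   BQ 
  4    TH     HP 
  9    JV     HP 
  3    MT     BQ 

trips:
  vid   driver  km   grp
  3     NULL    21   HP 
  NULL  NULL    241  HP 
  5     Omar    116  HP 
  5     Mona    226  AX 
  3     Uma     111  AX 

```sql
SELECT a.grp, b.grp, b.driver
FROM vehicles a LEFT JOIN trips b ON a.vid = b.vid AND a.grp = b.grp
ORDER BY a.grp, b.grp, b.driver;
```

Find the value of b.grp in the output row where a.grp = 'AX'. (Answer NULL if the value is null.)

NULL

LEFT JOIN keeps every row from `vehicles`; unmatched rows get NULL for `trips`'s columns.
Matching on a.vid = b.vid AND a.grp = b.grp. A NULL in a compared column never satisfies the condition.
Matched pairs: 0; unmatched a rows kept: 6.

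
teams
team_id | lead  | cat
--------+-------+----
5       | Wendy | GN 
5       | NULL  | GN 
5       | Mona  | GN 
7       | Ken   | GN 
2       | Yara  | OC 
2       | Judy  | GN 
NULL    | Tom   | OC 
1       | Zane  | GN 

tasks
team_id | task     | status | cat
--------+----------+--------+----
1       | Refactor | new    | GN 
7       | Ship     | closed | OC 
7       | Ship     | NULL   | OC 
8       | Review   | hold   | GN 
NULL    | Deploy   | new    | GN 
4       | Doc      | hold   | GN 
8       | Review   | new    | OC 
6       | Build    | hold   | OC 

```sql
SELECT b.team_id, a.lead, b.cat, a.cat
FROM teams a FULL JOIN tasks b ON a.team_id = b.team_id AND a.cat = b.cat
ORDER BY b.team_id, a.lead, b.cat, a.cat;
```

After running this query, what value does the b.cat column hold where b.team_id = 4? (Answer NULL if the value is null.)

GN

FULL OUTER JOIN keeps every row from both sides; unmatched rows get NULL for the other side's columns.
Matching on a.team_id = b.team_id AND a.cat = b.cat. A NULL in a compared column never satisfies the condition.
- team_id=5, cat=GN: no b row matches, row kept with b columns NULL.
- team_id=5, cat=GN: no b row matches, row kept with b columns NULL.
- team_id=5, cat=GN: no b row matches, row kept with b columns NULL.
- team_id=7, cat=GN: no b row matches, row kept with b columns NULL.
- team_id=2, cat=OC: no b row matches, row kept with b columns NULL.
- team_id=2, cat=GN: no b row matches, row kept with b columns NULL.
- team_id=NULL, cat=OC: no b row matches, row kept with b columns NULL.
- team_id=1, cat=GN: 1 matching b row(s), so 1 row(s) emitted.
- plus 7 unmatched b row(s), each kept with NULL a columns.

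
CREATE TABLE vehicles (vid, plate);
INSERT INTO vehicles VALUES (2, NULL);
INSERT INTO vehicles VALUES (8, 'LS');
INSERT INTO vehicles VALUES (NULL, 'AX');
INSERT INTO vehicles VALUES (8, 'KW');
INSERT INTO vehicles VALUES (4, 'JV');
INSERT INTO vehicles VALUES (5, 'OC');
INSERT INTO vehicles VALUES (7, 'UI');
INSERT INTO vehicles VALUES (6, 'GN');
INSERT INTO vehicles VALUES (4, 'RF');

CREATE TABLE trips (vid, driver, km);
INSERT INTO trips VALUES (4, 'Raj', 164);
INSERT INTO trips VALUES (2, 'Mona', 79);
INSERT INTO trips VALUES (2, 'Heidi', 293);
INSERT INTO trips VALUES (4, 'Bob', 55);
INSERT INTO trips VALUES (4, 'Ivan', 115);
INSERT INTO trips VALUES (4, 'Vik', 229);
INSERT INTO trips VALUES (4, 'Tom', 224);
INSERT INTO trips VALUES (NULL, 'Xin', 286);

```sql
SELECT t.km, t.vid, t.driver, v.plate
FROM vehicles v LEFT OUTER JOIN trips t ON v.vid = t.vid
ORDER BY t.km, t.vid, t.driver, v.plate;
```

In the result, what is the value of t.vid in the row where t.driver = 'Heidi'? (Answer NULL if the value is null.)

2

LEFT JOIN keeps every row from `vehicles`; unmatched rows get NULL for `trips`'s columns.
Matching on v.vid = t.vid. A NULL in a compared column never satisfies the condition.
Matched pairs: 12; unmatched v rows kept: 6.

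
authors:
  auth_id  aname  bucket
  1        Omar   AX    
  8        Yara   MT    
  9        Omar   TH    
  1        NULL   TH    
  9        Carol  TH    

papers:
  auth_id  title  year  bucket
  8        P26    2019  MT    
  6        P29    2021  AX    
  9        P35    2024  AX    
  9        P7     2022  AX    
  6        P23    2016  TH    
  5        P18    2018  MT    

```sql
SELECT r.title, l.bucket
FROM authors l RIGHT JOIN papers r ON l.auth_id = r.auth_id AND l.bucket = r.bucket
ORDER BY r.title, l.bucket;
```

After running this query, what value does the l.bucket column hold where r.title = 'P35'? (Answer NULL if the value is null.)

NULL

RIGHT JOIN keeps every row from `papers`; unmatched rows get NULL for `authors`'s columns.
Matching on l.auth_id = r.auth_id AND l.bucket = r.bucket.
- auth_id=1, bucket=AX: no matching r row.
- auth_id=8, bucket=MT: 1 matching r row(s), so 1 row(s) emitted.
- auth_id=9, bucket=TH: no matching r row.
- auth_id=1, bucket=TH: no matching r row.
- auth_id=9, bucket=TH: no matching r row.
- 5 r row(s) had no l match → kept, l columns NULL.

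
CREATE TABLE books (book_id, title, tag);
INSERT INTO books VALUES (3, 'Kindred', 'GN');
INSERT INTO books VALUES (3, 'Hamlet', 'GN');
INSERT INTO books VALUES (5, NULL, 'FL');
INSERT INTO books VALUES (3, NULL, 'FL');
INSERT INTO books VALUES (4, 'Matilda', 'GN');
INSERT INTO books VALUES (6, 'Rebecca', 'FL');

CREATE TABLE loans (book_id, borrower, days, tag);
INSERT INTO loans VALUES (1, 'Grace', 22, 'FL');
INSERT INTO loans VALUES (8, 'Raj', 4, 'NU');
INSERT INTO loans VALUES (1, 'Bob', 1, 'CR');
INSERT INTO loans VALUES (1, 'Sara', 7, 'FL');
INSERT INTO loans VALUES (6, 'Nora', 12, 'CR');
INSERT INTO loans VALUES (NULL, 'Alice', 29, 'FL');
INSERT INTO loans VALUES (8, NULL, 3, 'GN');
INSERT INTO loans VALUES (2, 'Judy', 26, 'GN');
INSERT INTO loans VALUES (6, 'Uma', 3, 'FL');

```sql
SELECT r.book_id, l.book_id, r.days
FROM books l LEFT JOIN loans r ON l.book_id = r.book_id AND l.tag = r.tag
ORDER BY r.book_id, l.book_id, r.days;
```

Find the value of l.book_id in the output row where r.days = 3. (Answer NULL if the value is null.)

LEFT JOIN keeps every row from `books`; unmatched rows get NULL for `loans`'s columns.
Matching on l.book_id = r.book_id AND l.tag = r.tag. A NULL in a compared column never satisfies the condition.
Matched pairs: 1; unmatched l rows kept: 5.

6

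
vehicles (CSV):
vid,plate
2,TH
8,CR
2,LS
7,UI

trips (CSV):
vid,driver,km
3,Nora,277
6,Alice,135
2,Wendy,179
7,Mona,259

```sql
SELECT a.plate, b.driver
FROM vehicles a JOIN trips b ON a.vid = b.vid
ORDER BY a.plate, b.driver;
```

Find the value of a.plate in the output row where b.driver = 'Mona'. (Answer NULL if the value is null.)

UI

INNER JOIN keeps only pairs where the ON condition holds.
Matching on a.vid = b.vid.
Matched pairs: 3.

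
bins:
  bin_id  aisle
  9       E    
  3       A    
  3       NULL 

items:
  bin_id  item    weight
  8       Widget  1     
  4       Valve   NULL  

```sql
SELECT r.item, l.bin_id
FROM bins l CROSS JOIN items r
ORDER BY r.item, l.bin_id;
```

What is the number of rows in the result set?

CROSS JOIN pairs every row of `bins` with every row of `items`: 3 × 2 = 6 rows.

6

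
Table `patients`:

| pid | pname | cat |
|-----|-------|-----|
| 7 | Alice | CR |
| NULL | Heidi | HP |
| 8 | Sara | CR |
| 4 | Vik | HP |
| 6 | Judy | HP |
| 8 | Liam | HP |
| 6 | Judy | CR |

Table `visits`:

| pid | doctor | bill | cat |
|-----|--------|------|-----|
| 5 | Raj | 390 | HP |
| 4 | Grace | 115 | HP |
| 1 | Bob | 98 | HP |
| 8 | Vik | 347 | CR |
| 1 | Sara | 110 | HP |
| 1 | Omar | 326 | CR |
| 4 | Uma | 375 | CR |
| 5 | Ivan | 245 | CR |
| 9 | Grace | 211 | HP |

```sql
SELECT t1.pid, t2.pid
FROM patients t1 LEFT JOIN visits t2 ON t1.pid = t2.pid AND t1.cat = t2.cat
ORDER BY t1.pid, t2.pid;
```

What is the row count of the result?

7

LEFT JOIN keeps every row from `patients`; unmatched rows get NULL for `visits`'s columns.
Matching on t1.pid = t2.pid AND t1.cat = t2.cat. A NULL in a compared column never satisfies the condition.
- t1 row (pid=7, cat=CR): no match → kept, t2 columns NULL.
- t1 row (pid=NULL, cat=HP): no match → kept, t2 columns NULL.
- t1 row (pid=8, cat=CR): matches 1 t2 row(s) → 1 output row(s).
- t1 row (pid=4, cat=HP): matches 1 t2 row(s) → 1 output row(s).
- t1 row (pid=6, cat=HP): no match → kept, t2 columns NULL.
- t1 row (pid=8, cat=HP): no match → kept, t2 columns NULL.
- t1 row (pid=6, cat=CR): no match → kept, t2 columns NULL.
Total: 2 matched + 5 padded = 7 rows.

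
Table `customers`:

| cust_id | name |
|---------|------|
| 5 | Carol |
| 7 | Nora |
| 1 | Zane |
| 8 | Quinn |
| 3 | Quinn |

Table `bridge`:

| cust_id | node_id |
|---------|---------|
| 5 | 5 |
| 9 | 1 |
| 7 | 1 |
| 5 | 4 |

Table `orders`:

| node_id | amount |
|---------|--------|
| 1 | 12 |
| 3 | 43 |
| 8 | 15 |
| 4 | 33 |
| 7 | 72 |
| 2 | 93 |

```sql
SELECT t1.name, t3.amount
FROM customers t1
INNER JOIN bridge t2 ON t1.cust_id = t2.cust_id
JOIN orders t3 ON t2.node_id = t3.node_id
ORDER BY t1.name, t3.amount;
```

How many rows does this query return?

Evaluate left to right. First `customers t1 INNER JOIN bridge t2` on cust_id: 3 row(s).
Then INNER JOIN `orders t3` on node_id: keep only rows whose t2.node_id appears in t3.
Result: 2 row(s).

2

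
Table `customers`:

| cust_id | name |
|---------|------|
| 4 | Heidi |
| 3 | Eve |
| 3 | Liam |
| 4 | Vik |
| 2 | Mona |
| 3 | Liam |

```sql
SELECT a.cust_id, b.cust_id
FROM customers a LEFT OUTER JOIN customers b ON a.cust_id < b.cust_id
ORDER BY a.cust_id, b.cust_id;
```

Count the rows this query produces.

LEFT JOIN keeps every row from `customers a`; unmatched rows get NULL for `customers b`'s columns.
Matching on a.cust_id < b.cust_id.
Matched pairs: 11; unmatched a rows kept: 2.
Total: 11 matched + 2 padded = 13 rows.

13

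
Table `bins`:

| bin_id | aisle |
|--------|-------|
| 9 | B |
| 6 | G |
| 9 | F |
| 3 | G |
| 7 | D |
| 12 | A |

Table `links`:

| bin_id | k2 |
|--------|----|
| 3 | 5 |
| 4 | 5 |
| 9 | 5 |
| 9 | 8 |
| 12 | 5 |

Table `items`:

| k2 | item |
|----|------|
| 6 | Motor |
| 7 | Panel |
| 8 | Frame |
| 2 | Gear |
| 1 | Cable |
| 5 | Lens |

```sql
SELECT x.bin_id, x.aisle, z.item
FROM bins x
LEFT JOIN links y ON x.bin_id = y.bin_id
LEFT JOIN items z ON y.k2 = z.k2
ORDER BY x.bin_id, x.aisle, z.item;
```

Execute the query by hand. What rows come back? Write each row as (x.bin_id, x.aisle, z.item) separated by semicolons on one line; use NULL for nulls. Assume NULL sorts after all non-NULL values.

(3, G, Lens); (6, G, NULL); (7, D, NULL); (9, B, Frame); (9, B, Lens); (9, F, Frame); (9, F, Lens); (12, A, Lens)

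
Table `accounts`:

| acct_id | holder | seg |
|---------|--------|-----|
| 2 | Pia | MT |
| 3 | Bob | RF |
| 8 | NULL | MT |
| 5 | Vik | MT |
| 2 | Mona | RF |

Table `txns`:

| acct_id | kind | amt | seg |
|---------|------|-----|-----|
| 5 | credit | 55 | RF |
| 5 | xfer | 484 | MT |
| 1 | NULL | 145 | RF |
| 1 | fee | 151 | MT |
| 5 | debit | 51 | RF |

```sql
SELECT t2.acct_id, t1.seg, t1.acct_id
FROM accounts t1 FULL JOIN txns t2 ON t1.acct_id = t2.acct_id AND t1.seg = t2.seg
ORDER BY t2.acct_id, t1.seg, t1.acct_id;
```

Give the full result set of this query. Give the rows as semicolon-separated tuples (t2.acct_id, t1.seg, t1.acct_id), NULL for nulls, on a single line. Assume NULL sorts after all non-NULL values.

FULL OUTER JOIN keeps every row from both sides; unmatched rows get NULL for the other side's columns.
Matching on t1.acct_id = t2.acct_id AND t1.seg = t2.seg.
- t1 row (acct_id=2, seg=MT): no match → kept, t2 columns NULL.
- t1 row (acct_id=3, seg=RF): no match → kept, t2 columns NULL.
- t1 row (acct_id=8, seg=MT): no match → kept, t2 columns NULL.
- t1 row (acct_id=5, seg=MT): matches 1 t2 row(s) → 1 output row(s).
- t1 row (acct_id=2, seg=RF): no match → kept, t2 columns NULL.
- 4 row(s) from t2 found no t1 partner → padded with NULL.
After projecting and ordering:
t2.acct_id | t1.seg | t1.acct_id
1 | NULL | NULL
1 | NULL | NULL
5 | MT | 5
5 | NULL | NULL
5 | NULL | NULL
NULL | MT | 2
NULL | MT | 8
NULL | RF | 2
NULL | RF | 3

(1, NULL, NULL); (1, NULL, NULL); (5, MT, 5); (5, NULL, NULL); (5, NULL, NULL); (NULL, MT, 2); (NULL, MT, 8); (NULL, RF, 2); (NULL, RF, 3)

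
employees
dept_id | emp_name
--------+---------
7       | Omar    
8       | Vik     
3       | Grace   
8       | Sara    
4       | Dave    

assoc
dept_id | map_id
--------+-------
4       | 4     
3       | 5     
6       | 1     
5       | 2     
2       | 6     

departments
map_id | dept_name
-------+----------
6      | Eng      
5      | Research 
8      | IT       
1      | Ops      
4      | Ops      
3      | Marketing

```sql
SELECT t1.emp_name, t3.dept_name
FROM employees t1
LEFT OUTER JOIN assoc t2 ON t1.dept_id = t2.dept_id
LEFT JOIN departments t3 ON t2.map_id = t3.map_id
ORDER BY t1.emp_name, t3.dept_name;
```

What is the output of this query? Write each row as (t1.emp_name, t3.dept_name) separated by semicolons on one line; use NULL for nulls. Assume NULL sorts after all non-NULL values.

(Dave, Ops); (Grace, Research); (Omar, NULL); (Sara, NULL); (Vik, NULL)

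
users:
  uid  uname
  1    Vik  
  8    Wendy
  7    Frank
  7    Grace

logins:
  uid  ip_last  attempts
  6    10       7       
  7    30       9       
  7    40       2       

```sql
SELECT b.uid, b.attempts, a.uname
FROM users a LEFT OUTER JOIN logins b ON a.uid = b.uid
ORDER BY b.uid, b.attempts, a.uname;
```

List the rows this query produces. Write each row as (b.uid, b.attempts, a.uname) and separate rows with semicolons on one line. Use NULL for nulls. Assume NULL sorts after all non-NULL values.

LEFT JOIN keeps every row from `users`; unmatched rows get NULL for `logins`'s columns.
Matching on a.uid = b.uid.
- a row (uid=1): no match → kept, b columns NULL.
- a row (uid=8): no match → kept, b columns NULL.
- a row (uid=7): matches 2 b row(s) → 2 output row(s).
- a row (uid=7): matches 2 b row(s) → 2 output row(s).
After projecting and ordering:
b.uid | b.attempts | a.uname
7 | 2 | Frank
7 | 2 | Grace
7 | 9 | Frank
7 | 9 | Grace
NULL | NULL | Vik
NULL | NULL | Wendy

(7, 2, Frank); (7, 2, Grace); (7, 9, Frank); (7, 9, Grace); (NULL, NULL, Vik); (NULL, NULL, Wendy)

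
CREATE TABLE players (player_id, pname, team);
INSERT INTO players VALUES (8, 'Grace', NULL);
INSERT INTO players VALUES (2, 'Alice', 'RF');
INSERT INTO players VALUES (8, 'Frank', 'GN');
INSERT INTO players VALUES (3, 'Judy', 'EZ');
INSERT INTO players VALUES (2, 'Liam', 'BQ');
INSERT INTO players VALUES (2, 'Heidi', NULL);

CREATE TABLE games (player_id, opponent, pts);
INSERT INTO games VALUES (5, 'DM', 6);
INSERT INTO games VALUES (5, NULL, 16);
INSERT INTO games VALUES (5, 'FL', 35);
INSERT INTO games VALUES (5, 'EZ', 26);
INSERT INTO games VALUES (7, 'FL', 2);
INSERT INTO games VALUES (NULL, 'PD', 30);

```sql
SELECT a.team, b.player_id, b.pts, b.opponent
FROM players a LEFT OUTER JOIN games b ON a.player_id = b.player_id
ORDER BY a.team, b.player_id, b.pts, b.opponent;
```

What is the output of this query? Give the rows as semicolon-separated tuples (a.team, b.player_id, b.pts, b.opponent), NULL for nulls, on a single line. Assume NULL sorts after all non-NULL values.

(BQ, NULL, NULL, NULL); (EZ, NULL, NULL, NULL); (GN, NULL, NULL, NULL); (RF, NULL, NULL, NULL); (NULL, NULL, NULL, NULL); (NULL, NULL, NULL, NULL)

LEFT JOIN keeps every row from `players`; unmatched rows get NULL for `games`'s columns.
Matching on a.player_id = b.player_id. A NULL in a compared column never satisfies the condition.
Matched pairs: 0; unmatched a rows kept: 6.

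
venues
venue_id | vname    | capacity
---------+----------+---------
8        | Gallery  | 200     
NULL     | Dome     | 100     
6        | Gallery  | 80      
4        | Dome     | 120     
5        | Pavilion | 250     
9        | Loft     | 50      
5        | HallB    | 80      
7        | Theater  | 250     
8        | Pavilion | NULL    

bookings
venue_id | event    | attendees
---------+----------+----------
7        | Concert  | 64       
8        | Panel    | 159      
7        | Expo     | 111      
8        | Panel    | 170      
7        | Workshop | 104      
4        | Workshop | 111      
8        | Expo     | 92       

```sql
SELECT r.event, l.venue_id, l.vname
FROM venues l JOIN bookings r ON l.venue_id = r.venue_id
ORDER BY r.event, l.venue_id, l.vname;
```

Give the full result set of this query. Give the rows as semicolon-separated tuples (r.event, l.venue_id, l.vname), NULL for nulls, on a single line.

INNER JOIN keeps only pairs where the ON condition holds.
Matching on l.venue_id = r.venue_id. A NULL in a compared column never satisfies the condition.
Matched pairs: 10.

(Concert, 7, Theater); (Expo, 7, Theater); (Expo, 8, Gallery); (Expo, 8, Pavilion); (Panel, 8, Gallery); (Panel, 8, Gallery); (Panel, 8, Pavilion); (Panel, 8, Pavilion); (Workshop, 4, Dome); (Workshop, 7, Theater)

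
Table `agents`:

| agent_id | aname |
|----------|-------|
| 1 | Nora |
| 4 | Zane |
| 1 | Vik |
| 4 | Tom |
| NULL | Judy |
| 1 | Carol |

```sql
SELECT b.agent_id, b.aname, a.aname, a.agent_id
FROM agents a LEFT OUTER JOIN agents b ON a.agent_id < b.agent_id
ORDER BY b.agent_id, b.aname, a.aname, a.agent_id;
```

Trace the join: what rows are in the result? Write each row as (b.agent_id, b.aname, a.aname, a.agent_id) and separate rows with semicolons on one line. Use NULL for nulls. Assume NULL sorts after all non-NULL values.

LEFT JOIN keeps every row from `agents a`; unmatched rows get NULL for `agents b`'s columns.
Matching on a.agent_id < b.agent_id. A NULL in a compared column never satisfies the condition.
- a (agent_id=1) pairs with 2 row(s) of b.
- a (agent_id=4) has no partner → padded with NULL.
- a (agent_id=1) pairs with 2 row(s) of b.
- a (agent_id=4) has no partner → padded with NULL.
- a (agent_id=NULL) has no partner → padded with NULL.
- a (agent_id=1) pairs with 2 row(s) of b.
After projecting and ordering:
b.agent_id | b.aname | a.aname | a.agent_id
4 | Tom | Carol | 1
4 | Tom | Nora | 1
4 | Tom | Vik | 1
4 | Zane | Carol | 1
4 | Zane | Nora | 1
4 | Zane | Vik | 1
NULL | NULL | Judy | NULL
NULL | NULL | Tom | 4
NULL | NULL | Zane | 4

(4, Tom, Carol, 1); (4, Tom, Nora, 1); (4, Tom, Vik, 1); (4, Zane, Carol, 1); (4, Zane, Nora, 1); (4, Zane, Vik, 1); (NULL, NULL, Judy, NULL); (NULL, NULL, Tom, 4); (NULL, NULL, Zane, 4)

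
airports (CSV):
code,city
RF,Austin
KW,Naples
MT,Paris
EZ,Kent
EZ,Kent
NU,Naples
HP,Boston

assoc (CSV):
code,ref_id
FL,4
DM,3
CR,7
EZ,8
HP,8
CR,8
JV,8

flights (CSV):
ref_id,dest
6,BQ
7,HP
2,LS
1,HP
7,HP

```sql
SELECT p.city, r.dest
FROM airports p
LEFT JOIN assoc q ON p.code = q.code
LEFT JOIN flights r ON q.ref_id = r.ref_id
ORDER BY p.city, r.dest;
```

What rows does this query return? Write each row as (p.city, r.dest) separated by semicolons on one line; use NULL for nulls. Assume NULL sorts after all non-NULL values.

Evaluate left to right. First `airports p LEFT JOIN assoc q` on code: 7 row(s).
Then LEFT JOIN `flights r` on ref_id: each of those 7 rows is kept; rows whose q.ref_id has no match in r get NULL for r's columns.

(Austin, NULL); (Boston, NULL); (Kent, NULL); (Kent, NULL); (Naples, NULL); (Naples, NULL); (Paris, NULL)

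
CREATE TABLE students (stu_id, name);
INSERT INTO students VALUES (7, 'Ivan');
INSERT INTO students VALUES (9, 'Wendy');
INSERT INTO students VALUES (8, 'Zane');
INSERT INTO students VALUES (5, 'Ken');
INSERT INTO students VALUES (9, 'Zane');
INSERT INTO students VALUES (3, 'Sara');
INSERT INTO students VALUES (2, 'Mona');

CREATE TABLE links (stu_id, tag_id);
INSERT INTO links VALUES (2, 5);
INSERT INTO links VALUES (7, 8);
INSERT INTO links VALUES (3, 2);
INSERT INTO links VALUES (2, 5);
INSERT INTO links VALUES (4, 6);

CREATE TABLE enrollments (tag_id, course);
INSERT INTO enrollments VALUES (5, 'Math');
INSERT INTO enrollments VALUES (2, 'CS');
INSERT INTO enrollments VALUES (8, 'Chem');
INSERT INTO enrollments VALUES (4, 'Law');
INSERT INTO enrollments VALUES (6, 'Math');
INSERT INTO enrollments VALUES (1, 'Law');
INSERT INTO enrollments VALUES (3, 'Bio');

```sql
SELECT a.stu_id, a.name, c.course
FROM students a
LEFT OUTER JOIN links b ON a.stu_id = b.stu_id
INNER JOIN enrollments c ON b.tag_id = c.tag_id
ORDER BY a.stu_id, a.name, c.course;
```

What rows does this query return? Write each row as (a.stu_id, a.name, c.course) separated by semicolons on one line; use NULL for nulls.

(2, Mona, Math); (2, Mona, Math); (3, Sara, CS); (7, Ivan, Chem)

Evaluate left to right. First `students a LEFT JOIN links b` on stu_id: 8 row(s).
Then INNER JOIN `enrollments c` on tag_id: keep only rows whose b.tag_id appears in c.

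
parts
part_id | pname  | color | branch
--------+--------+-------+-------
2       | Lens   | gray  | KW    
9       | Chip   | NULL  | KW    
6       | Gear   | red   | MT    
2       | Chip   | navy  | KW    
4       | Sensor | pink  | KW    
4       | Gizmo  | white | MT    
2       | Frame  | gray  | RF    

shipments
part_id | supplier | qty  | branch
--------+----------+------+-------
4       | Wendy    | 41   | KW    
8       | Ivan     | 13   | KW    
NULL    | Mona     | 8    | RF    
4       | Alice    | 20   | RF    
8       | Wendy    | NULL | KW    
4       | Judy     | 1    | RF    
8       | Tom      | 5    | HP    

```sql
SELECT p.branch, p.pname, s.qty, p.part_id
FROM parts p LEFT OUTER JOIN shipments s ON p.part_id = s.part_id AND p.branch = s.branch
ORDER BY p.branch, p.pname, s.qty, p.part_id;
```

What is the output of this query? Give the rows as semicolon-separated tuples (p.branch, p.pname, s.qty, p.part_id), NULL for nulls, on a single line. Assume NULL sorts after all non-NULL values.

(KW, Chip, NULL, 2); (KW, Chip, NULL, 9); (KW, Lens, NULL, 2); (KW, Sensor, 41, 4); (MT, Gear, NULL, 6); (MT, Gizmo, NULL, 4); (RF, Frame, NULL, 2)

LEFT JOIN keeps every row from `parts`; unmatched rows get NULL for `shipments`'s columns.
Matching on p.part_id = s.part_id AND p.branch = s.branch. A NULL in a compared column never satisfies the condition.
Matched pairs: 1; unmatched p rows kept: 6.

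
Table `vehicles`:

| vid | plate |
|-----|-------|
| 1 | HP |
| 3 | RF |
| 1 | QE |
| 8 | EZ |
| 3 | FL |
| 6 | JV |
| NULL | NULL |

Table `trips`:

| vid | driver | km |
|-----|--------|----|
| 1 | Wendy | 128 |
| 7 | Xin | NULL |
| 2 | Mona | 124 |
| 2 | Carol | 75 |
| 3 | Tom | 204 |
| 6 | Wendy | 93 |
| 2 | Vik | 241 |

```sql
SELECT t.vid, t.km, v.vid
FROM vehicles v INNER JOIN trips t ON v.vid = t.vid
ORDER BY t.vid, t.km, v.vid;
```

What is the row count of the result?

5

INNER JOIN keeps only pairs where the ON condition holds.
Matching on v.vid = t.vid. A NULL in a compared column never satisfies the condition.
- v[0] vid=1 → 1 match(es) in t → 1 row(s).
- v[1] vid=3 → 1 match(es) in t → 1 row(s).
- v[2] vid=1 → 1 match(es) in t → 1 row(s).
- v[3] vid=8 → no match; dropped.
- v[4] vid=3 → 1 match(es) in t → 1 row(s).
- v[5] vid=6 → 1 match(es) in t → 1 row(s).
- v[6] vid=NULL → no match; dropped.
Total: 5 rows.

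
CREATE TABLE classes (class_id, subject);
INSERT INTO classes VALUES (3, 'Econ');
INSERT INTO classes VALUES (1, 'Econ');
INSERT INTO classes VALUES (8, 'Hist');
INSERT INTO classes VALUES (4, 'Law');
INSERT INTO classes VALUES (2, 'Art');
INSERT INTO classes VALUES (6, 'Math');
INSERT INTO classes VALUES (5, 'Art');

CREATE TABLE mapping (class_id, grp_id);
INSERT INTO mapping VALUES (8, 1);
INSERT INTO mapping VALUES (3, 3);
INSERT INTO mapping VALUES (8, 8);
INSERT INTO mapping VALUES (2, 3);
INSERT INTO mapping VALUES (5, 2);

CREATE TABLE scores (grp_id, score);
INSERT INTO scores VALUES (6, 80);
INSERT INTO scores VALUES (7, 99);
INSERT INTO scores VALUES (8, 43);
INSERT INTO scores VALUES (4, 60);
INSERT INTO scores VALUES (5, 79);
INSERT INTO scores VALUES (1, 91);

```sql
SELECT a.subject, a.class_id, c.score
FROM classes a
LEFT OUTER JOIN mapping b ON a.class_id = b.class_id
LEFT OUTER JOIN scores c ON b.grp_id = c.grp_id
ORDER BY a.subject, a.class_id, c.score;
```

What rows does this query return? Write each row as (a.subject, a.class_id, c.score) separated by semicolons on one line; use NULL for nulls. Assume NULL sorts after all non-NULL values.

(Art, 2, NULL); (Art, 5, NULL); (Econ, 1, NULL); (Econ, 3, NULL); (Hist, 8, 43); (Hist, 8, 91); (Law, 4, NULL); (Math, 6, NULL)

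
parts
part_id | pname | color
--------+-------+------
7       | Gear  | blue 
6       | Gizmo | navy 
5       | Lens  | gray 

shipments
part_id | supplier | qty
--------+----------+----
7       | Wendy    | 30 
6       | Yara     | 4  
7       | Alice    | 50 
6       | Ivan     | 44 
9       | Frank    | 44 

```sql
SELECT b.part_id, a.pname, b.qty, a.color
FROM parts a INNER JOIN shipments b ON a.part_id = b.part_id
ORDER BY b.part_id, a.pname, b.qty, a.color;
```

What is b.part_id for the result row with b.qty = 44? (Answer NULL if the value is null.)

INNER JOIN keeps only pairs where the ON condition holds.
Matching on a.part_id = b.part_id.
- a[0] part_id=7 → 2 match(es) in b → 2 row(s).
- a[1] part_id=6 → 2 match(es) in b → 2 row(s).
- a[2] part_id=5 → no match; dropped.

6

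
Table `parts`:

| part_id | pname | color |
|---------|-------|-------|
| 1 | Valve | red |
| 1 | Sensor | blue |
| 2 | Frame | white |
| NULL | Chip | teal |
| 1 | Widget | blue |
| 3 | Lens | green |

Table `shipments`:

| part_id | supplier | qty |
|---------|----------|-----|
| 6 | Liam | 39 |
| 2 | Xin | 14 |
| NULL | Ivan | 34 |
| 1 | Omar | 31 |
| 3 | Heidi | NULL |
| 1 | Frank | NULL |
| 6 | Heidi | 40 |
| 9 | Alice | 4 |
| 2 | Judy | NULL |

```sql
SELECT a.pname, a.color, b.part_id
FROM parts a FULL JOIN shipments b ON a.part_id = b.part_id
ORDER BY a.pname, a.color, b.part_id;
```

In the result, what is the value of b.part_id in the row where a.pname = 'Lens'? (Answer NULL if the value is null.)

3

FULL OUTER JOIN keeps every row from both sides; unmatched rows get NULL for the other side's columns.
Matching on a.part_id = b.part_id. A NULL in a compared column never satisfies the condition.
- a[0] part_id=1 → 2 match(es) in b → 2 row(s).
- a[1] part_id=1 → 2 match(es) in b → 2 row(s).
- a[2] part_id=2 → 2 match(es) in b → 2 row(s).
- a[3] part_id=NULL → no match; kept with NULLs on the b side.
- a[4] part_id=1 → 2 match(es) in b → 2 row(s).
- a[5] part_id=3 → 1 match(es) in b → 1 row(s).
- plus 4 unmatched b row(s), each kept with NULL a columns.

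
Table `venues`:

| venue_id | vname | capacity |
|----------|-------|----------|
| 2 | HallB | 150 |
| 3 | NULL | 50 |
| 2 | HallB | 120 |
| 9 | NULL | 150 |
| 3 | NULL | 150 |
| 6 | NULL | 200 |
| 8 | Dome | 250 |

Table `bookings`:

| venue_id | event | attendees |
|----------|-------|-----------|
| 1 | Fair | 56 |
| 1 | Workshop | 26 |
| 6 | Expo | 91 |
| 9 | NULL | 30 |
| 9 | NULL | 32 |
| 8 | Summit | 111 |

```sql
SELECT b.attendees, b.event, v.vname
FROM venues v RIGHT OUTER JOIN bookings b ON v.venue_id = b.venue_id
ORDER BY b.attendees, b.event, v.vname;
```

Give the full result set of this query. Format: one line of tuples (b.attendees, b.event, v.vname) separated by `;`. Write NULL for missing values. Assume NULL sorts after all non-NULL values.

(26, Workshop, NULL); (30, NULL, NULL); (32, NULL, NULL); (56, Fair, NULL); (91, Expo, NULL); (111, Summit, Dome)

RIGHT JOIN keeps every row from `bookings`; unmatched rows get NULL for `venues`'s columns.
Matching on v.venue_id = b.venue_id.
Matched pairs: 4; unmatched b rows kept: 2.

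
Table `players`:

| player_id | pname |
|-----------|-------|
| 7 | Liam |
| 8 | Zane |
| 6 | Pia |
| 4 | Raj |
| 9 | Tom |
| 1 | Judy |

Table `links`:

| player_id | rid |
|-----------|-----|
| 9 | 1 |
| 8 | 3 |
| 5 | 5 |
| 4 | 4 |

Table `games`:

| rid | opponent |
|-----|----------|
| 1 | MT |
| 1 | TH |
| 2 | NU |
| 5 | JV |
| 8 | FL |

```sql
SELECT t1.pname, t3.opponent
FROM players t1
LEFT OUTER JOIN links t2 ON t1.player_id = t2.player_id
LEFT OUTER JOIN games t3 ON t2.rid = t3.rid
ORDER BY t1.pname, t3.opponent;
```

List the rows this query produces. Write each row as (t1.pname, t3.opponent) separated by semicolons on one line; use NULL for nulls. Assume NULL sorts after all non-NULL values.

(Judy, NULL); (Liam, NULL); (Pia, NULL); (Raj, NULL); (Tom, MT); (Tom, TH); (Zane, NULL)

Joins associate left-to-right: players LEFT JOIN links on player_id gives 6 intermediate row(s).
Then LEFT JOIN `games t3` on rid: each of those 6 rows is kept; rows whose t2.rid has no match in t3 get NULL for t3's columns.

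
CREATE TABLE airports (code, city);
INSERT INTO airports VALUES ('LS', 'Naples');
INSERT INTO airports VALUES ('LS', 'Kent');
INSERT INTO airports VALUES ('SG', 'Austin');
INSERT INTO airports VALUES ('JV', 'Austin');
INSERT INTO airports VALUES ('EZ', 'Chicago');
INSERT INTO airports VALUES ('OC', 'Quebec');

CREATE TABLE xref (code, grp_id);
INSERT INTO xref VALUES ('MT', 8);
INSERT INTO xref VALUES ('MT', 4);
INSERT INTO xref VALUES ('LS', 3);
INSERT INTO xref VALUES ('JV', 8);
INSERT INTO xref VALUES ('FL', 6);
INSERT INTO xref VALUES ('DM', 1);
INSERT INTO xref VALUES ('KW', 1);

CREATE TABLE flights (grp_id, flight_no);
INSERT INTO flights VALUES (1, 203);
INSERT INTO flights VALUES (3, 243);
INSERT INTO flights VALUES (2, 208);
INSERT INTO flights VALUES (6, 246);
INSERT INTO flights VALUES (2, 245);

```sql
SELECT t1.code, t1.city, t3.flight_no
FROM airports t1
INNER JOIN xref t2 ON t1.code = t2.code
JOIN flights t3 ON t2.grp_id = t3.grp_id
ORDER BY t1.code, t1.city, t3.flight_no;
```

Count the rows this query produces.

2

Step 1 — t1 INNER JOIN t2 on code → 3 row(s).
Then INNER JOIN `flights t3` on grp_id: keep only rows whose t2.grp_id appears in t3.
Result: 2 row(s).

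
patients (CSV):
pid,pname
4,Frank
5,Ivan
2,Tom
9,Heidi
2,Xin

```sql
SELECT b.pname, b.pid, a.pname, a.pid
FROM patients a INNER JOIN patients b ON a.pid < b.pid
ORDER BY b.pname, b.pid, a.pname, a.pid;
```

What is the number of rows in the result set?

INNER JOIN keeps only pairs where the ON condition holds.
Matching on a.pid < b.pid.
Matched pairs: 9.
Total: 9 rows.

9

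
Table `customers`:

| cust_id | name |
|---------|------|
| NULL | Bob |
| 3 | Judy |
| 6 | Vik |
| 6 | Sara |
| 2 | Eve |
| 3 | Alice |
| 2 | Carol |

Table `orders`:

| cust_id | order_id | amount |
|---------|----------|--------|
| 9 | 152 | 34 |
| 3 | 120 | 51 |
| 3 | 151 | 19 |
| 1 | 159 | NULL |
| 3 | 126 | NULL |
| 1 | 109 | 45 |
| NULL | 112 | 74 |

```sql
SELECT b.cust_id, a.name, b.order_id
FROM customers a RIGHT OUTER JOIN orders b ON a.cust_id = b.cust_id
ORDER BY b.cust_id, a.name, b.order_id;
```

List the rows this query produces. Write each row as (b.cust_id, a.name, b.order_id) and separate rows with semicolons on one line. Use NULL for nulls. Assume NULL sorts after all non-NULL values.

RIGHT JOIN keeps every row from `orders`; unmatched rows get NULL for `customers`'s columns.
Matching on a.cust_id = b.cust_id. A NULL in a compared column never satisfies the condition.
Matched pairs: 6; unmatched b rows kept: 4.

(1, NULL, 109); (1, NULL, 159); (3, Alice, 120); (3, Alice, 126); (3, Alice, 151); (3, Judy, 120); (3, Judy, 126); (3, Judy, 151); (9, NULL, 152); (NULL, NULL, 112)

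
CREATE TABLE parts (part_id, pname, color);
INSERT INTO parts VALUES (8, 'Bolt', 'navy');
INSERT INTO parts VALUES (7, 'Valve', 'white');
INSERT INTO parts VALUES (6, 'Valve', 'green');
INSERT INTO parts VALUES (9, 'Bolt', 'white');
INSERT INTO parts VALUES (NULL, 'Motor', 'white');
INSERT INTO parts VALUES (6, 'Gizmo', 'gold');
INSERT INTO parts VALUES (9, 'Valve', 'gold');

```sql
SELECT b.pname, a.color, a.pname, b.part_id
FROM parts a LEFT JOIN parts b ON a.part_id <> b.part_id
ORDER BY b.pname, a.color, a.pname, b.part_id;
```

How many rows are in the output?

27

LEFT JOIN keeps every row from `parts a`; unmatched rows get NULL for `parts b`'s columns.
Matching on a.part_id <> b.part_id. A NULL in a compared column never satisfies the condition.
- a (part_id=8) pairs with 5 row(s) of b.
- a (part_id=7) pairs with 5 row(s) of b.
- a (part_id=6) pairs with 4 row(s) of b.
- a (part_id=9) pairs with 4 row(s) of b.
- a (part_id=NULL) has no partner → padded with NULL.
- a (part_id=6) pairs with 4 row(s) of b.
- a (part_id=9) pairs with 4 row(s) of b.
Total: 26 matched + 1 padded = 27 rows.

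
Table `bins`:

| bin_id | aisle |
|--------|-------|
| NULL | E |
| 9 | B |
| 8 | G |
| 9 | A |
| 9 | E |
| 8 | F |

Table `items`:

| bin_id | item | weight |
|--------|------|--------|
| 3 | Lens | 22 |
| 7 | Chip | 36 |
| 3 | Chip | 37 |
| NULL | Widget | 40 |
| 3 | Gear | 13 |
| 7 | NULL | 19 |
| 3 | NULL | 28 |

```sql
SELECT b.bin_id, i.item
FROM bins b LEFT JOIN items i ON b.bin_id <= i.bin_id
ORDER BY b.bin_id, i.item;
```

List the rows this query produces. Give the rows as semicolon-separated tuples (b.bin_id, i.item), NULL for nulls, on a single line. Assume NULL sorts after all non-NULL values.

LEFT JOIN keeps every row from `bins`; unmatched rows get NULL for `items`'s columns.
Matching on b.bin_id <= i.bin_id. A NULL in a compared column never satisfies the condition.
Matched pairs: 0; unmatched b rows kept: 6.

(8, NULL); (8, NULL); (9, NULL); (9, NULL); (9, NULL); (NULL, NULL)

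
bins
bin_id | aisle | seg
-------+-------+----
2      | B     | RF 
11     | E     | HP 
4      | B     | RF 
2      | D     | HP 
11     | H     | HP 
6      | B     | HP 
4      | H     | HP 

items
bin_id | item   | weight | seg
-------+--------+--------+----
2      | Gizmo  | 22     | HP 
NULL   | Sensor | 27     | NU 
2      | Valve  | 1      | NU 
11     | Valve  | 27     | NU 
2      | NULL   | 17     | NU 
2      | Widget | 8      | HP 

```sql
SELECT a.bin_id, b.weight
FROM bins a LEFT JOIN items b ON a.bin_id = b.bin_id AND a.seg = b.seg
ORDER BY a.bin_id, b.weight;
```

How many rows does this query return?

8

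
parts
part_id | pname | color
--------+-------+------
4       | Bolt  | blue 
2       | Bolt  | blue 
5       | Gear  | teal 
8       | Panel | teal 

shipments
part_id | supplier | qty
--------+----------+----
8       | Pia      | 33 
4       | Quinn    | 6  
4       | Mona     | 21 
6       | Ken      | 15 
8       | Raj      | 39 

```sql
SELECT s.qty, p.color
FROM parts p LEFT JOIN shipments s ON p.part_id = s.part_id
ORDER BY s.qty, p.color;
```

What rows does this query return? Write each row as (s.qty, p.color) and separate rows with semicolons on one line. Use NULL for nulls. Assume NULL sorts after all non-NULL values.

(6, blue); (21, blue); (33, teal); (39, teal); (NULL, blue); (NULL, teal)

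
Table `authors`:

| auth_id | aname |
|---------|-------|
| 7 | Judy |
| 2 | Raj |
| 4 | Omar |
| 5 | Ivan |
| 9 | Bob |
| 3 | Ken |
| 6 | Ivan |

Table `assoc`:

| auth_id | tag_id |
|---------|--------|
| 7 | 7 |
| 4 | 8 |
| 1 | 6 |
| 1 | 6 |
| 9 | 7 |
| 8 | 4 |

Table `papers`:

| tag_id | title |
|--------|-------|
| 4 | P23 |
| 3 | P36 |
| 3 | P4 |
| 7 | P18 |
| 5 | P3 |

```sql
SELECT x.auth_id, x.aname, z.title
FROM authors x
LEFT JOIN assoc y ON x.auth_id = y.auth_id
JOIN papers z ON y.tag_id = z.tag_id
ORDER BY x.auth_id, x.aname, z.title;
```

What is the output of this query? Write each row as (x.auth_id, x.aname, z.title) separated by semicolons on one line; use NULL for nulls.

Step 1 — x LEFT JOIN y on auth_id → 7 row(s).
Then INNER JOIN `papers z` on tag_id: keep only rows whose y.tag_id appears in z.

(7, Judy, P18); (9, Bob, P18)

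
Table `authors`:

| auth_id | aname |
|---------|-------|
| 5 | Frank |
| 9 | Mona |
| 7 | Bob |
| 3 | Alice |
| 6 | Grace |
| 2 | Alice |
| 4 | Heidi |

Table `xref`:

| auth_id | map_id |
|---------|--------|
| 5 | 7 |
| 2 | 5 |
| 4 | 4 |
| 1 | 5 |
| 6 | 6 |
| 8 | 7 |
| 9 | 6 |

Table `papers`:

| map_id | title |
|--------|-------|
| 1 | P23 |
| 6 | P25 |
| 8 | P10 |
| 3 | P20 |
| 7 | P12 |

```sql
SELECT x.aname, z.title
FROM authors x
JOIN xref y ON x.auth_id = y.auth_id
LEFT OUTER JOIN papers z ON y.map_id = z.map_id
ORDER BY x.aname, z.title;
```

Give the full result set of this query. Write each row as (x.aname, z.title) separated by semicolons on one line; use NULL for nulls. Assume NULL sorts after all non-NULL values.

(Alice, NULL); (Frank, P12); (Grace, P25); (Heidi, NULL); (Mona, P25)

Step 1 — x INNER JOIN y on auth_id → 5 row(s).
Then LEFT JOIN `papers z` on map_id: each of those 5 rows is kept; rows whose y.map_id has no match in z get NULL for z's columns.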